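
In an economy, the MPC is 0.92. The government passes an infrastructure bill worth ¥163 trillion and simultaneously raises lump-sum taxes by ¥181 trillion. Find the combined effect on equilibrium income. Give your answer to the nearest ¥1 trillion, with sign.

−¥44 trillion

Expenditure multiplier = 1/(1 − MPC) = 1/(1 − 0.92) = 1/0.08 = 12.5.
ΔG contributes k·ΔG = (+¥163 trillion) / 0.08 = +¥2,037.5 trillion.
ΔT of +¥181 trillion changes first-round spending by −c·ΔT = −¥166.52 trillion, contributing k·(−c·ΔT) = (−¥166.52 trillion) / 0.08 = −¥2,081.5 trillion.
Net ΔY = k(ΔG − c·ΔT) = (−¥3.52 trillion) / 0.08 = −¥44 trillion.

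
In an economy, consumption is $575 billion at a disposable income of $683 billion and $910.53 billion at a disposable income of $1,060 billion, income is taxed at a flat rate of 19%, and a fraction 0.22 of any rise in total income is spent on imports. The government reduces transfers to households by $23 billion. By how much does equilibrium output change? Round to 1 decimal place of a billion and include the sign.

−$41.0 billion

MPC = ΔC/ΔYd = (910.53 − 575)/(1,060 − 683) = 335.53/377 = 0.89.
The transfer change shifts disposable income by −$23 billion, so first-round consumption changes by c·ΔTR = 0.89 × (−$23 billion) = −$20.47 billion.
Expenditure multiplier = 1/(1 − c(1−t) + m) = 1/(1 − 0.89×0.81 + 0.22) = 1/0.4991 ≈ 2.004.
The transfer multiplier is c × k ≈ 1.783, so ΔY = k × (c·ΔTR) = (−$20.47 billion) / 0.4991 ≈ −$41 billion.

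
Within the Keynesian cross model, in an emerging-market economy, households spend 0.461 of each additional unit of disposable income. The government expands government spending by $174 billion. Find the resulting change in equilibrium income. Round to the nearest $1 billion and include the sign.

+$323 billion

Expenditure multiplier = 1/(1 − MPC) = 1/(1 − 0.461) = 1/0.539 ≈ 1.855.
ΔY = k × ΔG = (+$174 billion) / 0.539 ≈ +$323 billion.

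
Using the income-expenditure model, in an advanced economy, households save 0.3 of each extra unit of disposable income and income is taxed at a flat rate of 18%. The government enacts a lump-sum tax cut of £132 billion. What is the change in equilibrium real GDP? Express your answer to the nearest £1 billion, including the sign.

MPC = 1 − MPS = 1 − 0.3 = 0.7.
A lump-sum tax change of −£132 billion shifts disposable income by +£132 billion; first-round consumption changes by −c × ΔT = −0.7 × (−£132 billion) = +£92.4 billion.
Expenditure multiplier = 1/(1 − c(1−t)) = 1/(1 − 0.7×0.82) = 1/0.426 ≈ 2.347.
The tax multiplier is −c × k ≈ −1.643, so ΔY = k × (−c·ΔT) = (+£92.4 billion) / 0.426 ≈ +£217 billion.

+£217 billion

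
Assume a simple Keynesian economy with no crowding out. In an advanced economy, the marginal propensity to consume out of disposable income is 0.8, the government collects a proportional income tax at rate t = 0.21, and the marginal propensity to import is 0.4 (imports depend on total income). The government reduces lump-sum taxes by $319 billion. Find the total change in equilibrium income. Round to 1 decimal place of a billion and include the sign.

+$332.3 billion

A lump-sum tax change of −$319 billion shifts disposable income by +$319 billion; first-round consumption changes by −c × ΔT = −0.8 × (−$319 billion) = +$255.2 billion.
Expenditure multiplier = 1/(1 − c(1−t) + m) = 1/(1 − 0.8×0.79 + 0.4) = 1/0.768 ≈ 1.302.
The tax multiplier is −c × k ≈ −1.042, so ΔY = k × (−c·ΔT) = (+$255.2 billion) / 0.768 ≈ +$332.3 billion.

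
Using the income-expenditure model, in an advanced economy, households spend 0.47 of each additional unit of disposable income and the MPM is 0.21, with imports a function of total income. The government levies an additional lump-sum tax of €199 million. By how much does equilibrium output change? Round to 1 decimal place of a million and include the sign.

A lump-sum tax change of +€199 million shifts disposable income by −€199 million; first-round consumption changes by −c × ΔT = −0.47 × (+€199 million) = −€93.53 million.
Expenditure multiplier = 1/(1 − c + m) = 1/(1 − 0.47 + 0.21) = 1/0.74 ≈ 1.351.
The tax multiplier is −c × k ≈ −0.635, so ΔY = k × (−c·ΔT) = (−€93.53 million) / 0.74 ≈ −€126.4 million.

−€126.4 million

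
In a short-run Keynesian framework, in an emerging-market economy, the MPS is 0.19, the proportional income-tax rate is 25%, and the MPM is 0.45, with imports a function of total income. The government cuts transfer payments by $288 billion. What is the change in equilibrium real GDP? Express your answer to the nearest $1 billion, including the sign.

MPC = 1 − MPS = 1 − 0.19 = 0.81.
The transfer change shifts disposable income by −$288 billion, so first-round consumption changes by c·ΔTR = 0.81 × (−$288 billion) = −$233.28 billion.
Expenditure multiplier = 1/(1 − c(1−t) + m) = 1/(1 − 0.81×0.75 + 0.45) = 1/0.8425 ≈ 1.187.
The transfer multiplier is c × k ≈ 0.961, so ΔY = k × (c·ΔTR) = (−$233.28 billion) / 0.8425 ≈ −$277 billion.

−$277 billion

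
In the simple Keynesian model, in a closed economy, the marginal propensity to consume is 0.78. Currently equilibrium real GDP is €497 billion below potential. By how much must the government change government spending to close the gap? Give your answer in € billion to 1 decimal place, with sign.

Spending multiplier = 1/(1 − MPC) = 1/(1 − 0.78) = 1/0.22 ≈ 4.545.
Need ΔY = +€497 billion, so ΔG = ΔY/k = (+€497 billion) × 0.22 ≈ +€109.3 billion.
The government should increase government spending by €109.3 billion.

+€109.3 billion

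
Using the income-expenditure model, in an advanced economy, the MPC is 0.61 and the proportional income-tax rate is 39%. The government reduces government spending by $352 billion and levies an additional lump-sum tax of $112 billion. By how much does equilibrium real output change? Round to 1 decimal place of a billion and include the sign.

−$669.4 billion

Expenditure multiplier = 1/(1 − c(1−t)) = 1/(1 − 0.61×0.61) = 1/0.6279 ≈ 1.593.
ΔG contributes k·ΔG = (−$352 billion) / 0.6279 ≈ −$560.6 billion.
ΔT of +$112 billion changes first-round spending by −c·ΔT = −$68.32 billion, contributing k·(−c·ΔT) = (−$68.32 billion) / 0.6279 ≈ −$108.8 billion.
Net ΔY = k(ΔG − c·ΔT) = (−$420.32 billion) / 0.6279 ≈ −$669.4 billion.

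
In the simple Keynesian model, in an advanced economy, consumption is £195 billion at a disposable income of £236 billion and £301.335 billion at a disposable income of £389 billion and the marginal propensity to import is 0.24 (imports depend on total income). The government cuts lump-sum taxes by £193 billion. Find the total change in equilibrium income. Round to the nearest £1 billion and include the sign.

+£246 billion

MPC = ΔC/ΔYd = (301.335 − 195)/(389 − 236) = 106.335/153 = 0.695.
A lump-sum tax change of −£193 billion shifts disposable income by +£193 billion; first-round consumption changes by −c × ΔT = −0.695 × (−£193 billion) = +£134.135 billion.
Expenditure multiplier = 1/(1 − c + m) = 1/(1 − 0.695 + 0.24) = 1/0.545 ≈ 1.835.
The tax multiplier is −c × k ≈ −1.275, so ΔY = k × (−c·ΔT) = (+£134.135 billion) / 0.545 ≈ +£246 billion.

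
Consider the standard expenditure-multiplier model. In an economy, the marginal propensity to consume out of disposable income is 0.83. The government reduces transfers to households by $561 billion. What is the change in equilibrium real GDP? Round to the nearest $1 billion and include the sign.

−$2,739 billion

The transfer change shifts disposable income by −$561 billion, so first-round consumption changes by c·ΔTR = 0.83 × (−$561 billion) = −$465.63 billion.
Expenditure multiplier = 1/(1 − MPC) = 1/(1 − 0.83) = 1/0.17 ≈ 5.882.
The transfer multiplier is c × k ≈ 4.882, so ΔY = k × (c·ΔTR) = (−$465.63 billion) / 0.17 = −$2,739 billion.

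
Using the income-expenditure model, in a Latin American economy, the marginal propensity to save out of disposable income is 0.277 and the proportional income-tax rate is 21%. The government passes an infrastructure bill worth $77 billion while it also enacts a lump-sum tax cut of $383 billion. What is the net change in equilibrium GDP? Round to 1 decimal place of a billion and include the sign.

+$825.3 billion

MPC = 1 − MPS = 1 − 0.277 = 0.723.
Expenditure multiplier = 1/(1 − c(1−t)) = 1/(1 − 0.723×0.79) = 1/0.42883 ≈ 2.332.
ΔG contributes k·ΔG = (+$77 billion) / 0.42883 ≈ +$179.6 billion.
ΔT of −$383 billion changes first-round spending by −c·ΔT = +$276.909 billion, contributing k·(−c·ΔT) = (+$276.909 billion) / 0.42883 ≈ +$645.7 billion.
Net ΔY = k(ΔG − c·ΔT) = (+$353.909 billion) / 0.42883 ≈ +$825.3 billion.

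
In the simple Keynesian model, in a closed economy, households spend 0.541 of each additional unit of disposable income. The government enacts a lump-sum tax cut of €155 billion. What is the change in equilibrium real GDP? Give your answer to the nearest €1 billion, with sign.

+€183 billion

A lump-sum tax change of −€155 billion shifts disposable income by +€155 billion; first-round consumption changes by −c × ΔT = −0.541 × (−€155 billion) = +€83.855 billion.
Expenditure multiplier = 1/(1 − MPC) = 1/(1 − 0.541) = 1/0.459 ≈ 2.179.
The tax multiplier is −c × k ≈ −1.179, so ΔY = k × (−c·ΔT) = (+€83.855 billion) / 0.459 ≈ +€183 billion.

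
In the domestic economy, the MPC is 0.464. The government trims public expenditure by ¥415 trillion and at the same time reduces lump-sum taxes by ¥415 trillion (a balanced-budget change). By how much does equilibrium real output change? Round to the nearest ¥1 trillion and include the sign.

−¥415 trillion

Expenditure multiplier = 1/(1 − MPC) = 1/(1 − 0.464) = 1/0.536 ≈ 1.866.
ΔG contributes k·ΔG = (−¥415 trillion) / 0.536 ≈ −¥774.3 trillion.
ΔT of −¥415 trillion changes first-round spending by −c·ΔT = +¥192.56 trillion, contributing k·(−c·ΔT) = (+¥192.56 trillion) / 0.536 ≈ +¥359.3 trillion.
With ΔG = ΔT and no other leakages, the balanced-budget multiplier is 1, so ΔY = ΔG = −¥415 trillion.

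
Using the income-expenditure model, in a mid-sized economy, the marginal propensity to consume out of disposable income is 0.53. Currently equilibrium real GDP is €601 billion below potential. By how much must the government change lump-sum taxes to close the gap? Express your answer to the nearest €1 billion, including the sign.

−€533 billion

Spending multiplier = 1/(1 − MPC) = 1/(1 − 0.53) = 1/0.47 ≈ 2.128.
Tax multiplier = −c·k = −0.53/0.47 ≈ −1.128. Need ΔY = +€601 billion, so ΔT = ΔY/(−c·k) = −(+€601 billion) × 0.47 / 0.53 ≈ −€533 billion.
The government should cut lump-sum taxes by €533 billion.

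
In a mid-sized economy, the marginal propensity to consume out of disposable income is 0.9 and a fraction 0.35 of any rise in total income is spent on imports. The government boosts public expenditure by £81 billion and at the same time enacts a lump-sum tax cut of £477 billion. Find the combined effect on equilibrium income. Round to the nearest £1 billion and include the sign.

Expenditure multiplier = 1/(1 − c + m) = 1/(1 − 0.9 + 0.35) = 1/0.45 ≈ 2.222.
ΔG contributes k·ΔG = (+£81 billion) / 0.45 = +£180 billion.
ΔT of −£477 billion changes first-round spending by −c·ΔT = +£429.3 billion, contributing k·(−c·ΔT) = (+£429.3 billion) / 0.45 = +£954 billion.
Net ΔY = k(ΔG − c·ΔT) = (+£510.3 billion) / 0.45 = +£1,134 billion.

+£1,134 billion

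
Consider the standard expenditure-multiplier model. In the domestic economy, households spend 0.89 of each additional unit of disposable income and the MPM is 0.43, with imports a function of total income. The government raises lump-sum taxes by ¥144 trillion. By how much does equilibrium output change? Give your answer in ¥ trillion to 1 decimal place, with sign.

A lump-sum tax change of +¥144 trillion shifts disposable income by −¥144 trillion; first-round consumption changes by −c × ΔT = −0.89 × (+¥144 trillion) = −¥128.16 trillion.
Expenditure multiplier = 1/(1 − c + m) = 1/(1 − 0.89 + 0.43) = 1/0.54 ≈ 1.852.
The tax multiplier is −c × k ≈ −1.648, so ΔY = k × (−c·ΔT) = (−¥128.16 trillion) / 0.54 ≈ −¥237.3 trillion.

−¥237.3 trillion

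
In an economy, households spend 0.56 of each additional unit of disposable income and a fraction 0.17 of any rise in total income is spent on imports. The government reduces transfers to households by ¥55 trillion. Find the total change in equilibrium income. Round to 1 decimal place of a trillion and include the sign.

The transfer change shifts disposable income by −¥55 trillion, so first-round consumption changes by c·ΔTR = 0.56 × (−¥55 trillion) = −¥30.8 trillion.
Expenditure multiplier = 1/(1 − c + m) = 1/(1 − 0.56 + 0.17) = 1/0.61 ≈ 1.639.
The transfer multiplier is c × k ≈ 0.918, so ΔY = k × (c·ΔTR) = (−¥30.8 trillion) / 0.61 ≈ −¥50.5 trillion.

−¥50.5 trillion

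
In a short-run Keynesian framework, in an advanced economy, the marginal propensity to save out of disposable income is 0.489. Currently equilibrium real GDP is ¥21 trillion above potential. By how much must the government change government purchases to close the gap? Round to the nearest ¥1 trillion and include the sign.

MPC = 1 − MPS = 1 − 0.489 = 0.511.
Spending multiplier = 1/(1 − MPC) = 1/(1 − 0.511) = 1/0.489 ≈ 2.045.
Need ΔY = −¥21 trillion, so ΔG = ΔY/k = (−¥21 trillion) × 0.489 ≈ −¥10 trillion.
The government should cut government purchases by ¥10 trillion.

−¥10 trillion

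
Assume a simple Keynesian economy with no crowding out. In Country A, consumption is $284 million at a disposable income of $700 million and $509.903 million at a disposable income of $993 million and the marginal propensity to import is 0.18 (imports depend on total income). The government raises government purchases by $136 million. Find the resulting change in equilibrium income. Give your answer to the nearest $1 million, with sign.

+$333 million

MPC = ΔC/ΔYd = (509.903 − 284)/(993 − 700) = 225.903/293 = 0.771.
Expenditure multiplier = 1/(1 − c + m) = 1/(1 − 0.771 + 0.18) = 1/0.409 ≈ 2.445.
ΔY = k × ΔG = (+$136 million) / 0.409 ≈ +$333 million.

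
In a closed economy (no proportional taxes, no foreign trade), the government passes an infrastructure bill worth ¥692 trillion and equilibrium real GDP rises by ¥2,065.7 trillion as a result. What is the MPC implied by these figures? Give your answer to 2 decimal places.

Implied spending multiplier k = ΔY/ΔG = 2,065.7/692 ≈ 2.9851.
Since k = 1/(1 − MPC), MPC = 1 − 1/k = 1 − ΔG/ΔY = 1 − 692/2,065.7 ≈ 0.67.

0.67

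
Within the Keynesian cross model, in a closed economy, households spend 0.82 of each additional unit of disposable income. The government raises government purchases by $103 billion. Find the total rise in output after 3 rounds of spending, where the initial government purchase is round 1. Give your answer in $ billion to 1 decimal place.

Round 1 adds ΔG = $103 billion; each later round is MPC = 0.82 times the previous.
After 3 rounds: 103 + 84.46 + 69.2572 = ΔG·(1 − c^3)/(1 − c) = 103 × (1 − 0.551368)/0.18 ≈ $256.7 billion.

$256.7 billion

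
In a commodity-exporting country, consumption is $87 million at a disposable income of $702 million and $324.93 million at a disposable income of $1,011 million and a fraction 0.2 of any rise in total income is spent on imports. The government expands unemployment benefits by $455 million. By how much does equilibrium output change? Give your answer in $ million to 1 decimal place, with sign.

MPC = ΔC/ΔYd = (324.93 − 87)/(1,011 − 702) = 237.93/309 = 0.77.
The transfer change shifts disposable income by +$455 million, so first-round consumption changes by c·ΔTR = 0.77 × (+$455 million) = +$350.35 million.
Expenditure multiplier = 1/(1 − c + m) = 1/(1 − 0.77 + 0.2) = 1/0.43 ≈ 2.326.
The transfer multiplier is c × k ≈ 1.791, so ΔY = k × (c·ΔTR) = (+$350.35 million) / 0.43 ≈ +$814.8 million.

+$814.8 million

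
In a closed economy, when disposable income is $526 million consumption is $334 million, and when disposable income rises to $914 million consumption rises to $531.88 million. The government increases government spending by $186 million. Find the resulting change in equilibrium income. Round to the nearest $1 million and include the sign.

MPC = ΔC/ΔYd = (531.88 − 334)/(914 − 526) = 197.88/388 = 0.51.
Expenditure multiplier = 1/(1 − MPC) = 1/(1 − 0.51) = 1/0.49 ≈ 2.041.
ΔY = k × ΔG = (+$186 million) / 0.49 ≈ +$380 million.

+$380 million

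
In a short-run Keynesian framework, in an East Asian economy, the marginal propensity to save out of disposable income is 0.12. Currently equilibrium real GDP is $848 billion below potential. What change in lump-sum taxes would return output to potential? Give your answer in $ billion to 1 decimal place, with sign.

MPC = 1 − MPS = 1 − 0.12 = 0.88.
Spending multiplier = 1/(1 − MPC) = 1/(1 − 0.88) = 1/0.12 ≈ 8.333.
Tax multiplier = −c·k = −0.88/0.12 ≈ −7.333. Need ΔY = +$848 billion, so ΔT = ΔY/(−c·k) = −(+$848 billion) × 0.12 / 0.88 ≈ −$115.6 billion.
The government should cut lump-sum taxes by $115.6 billion.

−$115.6 billion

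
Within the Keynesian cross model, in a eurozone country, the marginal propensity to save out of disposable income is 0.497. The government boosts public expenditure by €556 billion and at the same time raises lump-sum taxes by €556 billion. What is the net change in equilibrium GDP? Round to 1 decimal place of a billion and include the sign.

MPC = 1 − MPS = 1 − 0.497 = 0.503.
Expenditure multiplier = 1/(1 − MPC) = 1/(1 − 0.503) = 1/0.497 ≈ 2.012.
ΔG contributes k·ΔG = (+€556 billion) / 0.497 ≈ +€1,118.7 billion.
ΔT of +€556 billion changes first-round spending by −c·ΔT = −€279.668 billion, contributing k·(−c·ΔT) = (−€279.668 billion) / 0.497 ≈ −€562.7 billion.
With ΔG = ΔT and no other leakages, the balanced-budget multiplier is 1, so ΔY = ΔG = +€556 billion.

+€556.0 billion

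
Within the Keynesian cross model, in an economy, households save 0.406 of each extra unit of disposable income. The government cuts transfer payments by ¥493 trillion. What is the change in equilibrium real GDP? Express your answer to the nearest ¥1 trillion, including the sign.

MPC = 1 − MPS = 1 − 0.406 = 0.594.
The transfer change shifts disposable income by −¥493 trillion, so first-round consumption changes by c·ΔTR = 0.594 × (−¥493 trillion) = −¥292.842 trillion.
Expenditure multiplier = 1/(1 − MPC) = 1/(1 − 0.594) = 1/0.406 ≈ 2.463.
The transfer multiplier is c × k ≈ 1.463, so ΔY = k × (c·ΔTR) = (−¥292.842 trillion) / 0.406 ≈ −¥721 trillion.

−¥721 trillion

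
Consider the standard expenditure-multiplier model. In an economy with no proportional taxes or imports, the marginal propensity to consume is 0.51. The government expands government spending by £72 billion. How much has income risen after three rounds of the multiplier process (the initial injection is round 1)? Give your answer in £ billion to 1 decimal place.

Round 1 adds ΔG = £72 billion; each later round is MPC = 0.51 times the previous.
After 3 rounds: 72 + 36.72 + 18.7272 = ΔG·(1 − c^3)/(1 − c) = 72 × (1 − 0.132651)/0.49 ≈ £127.4 billion.

£127.4 billion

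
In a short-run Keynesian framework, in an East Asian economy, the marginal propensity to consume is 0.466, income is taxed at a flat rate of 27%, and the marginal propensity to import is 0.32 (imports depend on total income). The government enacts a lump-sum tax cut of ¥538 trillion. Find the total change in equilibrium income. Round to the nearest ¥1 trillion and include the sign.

A lump-sum tax change of −¥538 trillion shifts disposable income by +¥538 trillion; first-round consumption changes by −c × ΔT = −0.466 × (−¥538 trillion) = +¥250.708 trillion.
Expenditure multiplier = 1/(1 − c(1−t) + m) = 1/(1 − 0.466×0.73 + 0.32) = 1/0.97982 ≈ 1.021.
The tax multiplier is −c × k ≈ −0.476, so ΔY = k × (−c·ΔT) = (+¥250.708 trillion) / 0.97982 ≈ +¥256 trillion.

+¥256 trillion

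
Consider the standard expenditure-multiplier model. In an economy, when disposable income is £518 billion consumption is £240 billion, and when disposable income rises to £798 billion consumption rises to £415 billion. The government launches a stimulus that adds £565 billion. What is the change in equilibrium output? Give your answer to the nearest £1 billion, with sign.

+£1,507 billion

MPC = ΔC/ΔYd = (415 − 240)/(798 − 518) = 175/280 = 0.625.
Spending multiplier = 1/(1 − MPC) = 1/(1 − 0.625) = 1/0.375 ≈ 2.667.
ΔY = k × ΔG = (+£565 billion) / 0.375 ≈ +£1,507 billion.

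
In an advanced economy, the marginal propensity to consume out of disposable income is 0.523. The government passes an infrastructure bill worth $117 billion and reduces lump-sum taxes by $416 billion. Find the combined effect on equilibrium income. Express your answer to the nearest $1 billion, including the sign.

Expenditure multiplier = 1/(1 − MPC) = 1/(1 − 0.523) = 1/0.477 ≈ 2.096.
ΔG contributes k·ΔG = (+$117 billion) / 0.477 ≈ +$245.3 billion.
ΔT of −$416 billion changes first-round spending by −c·ΔT = +$217.568 billion, contributing k·(−c·ΔT) = (+$217.568 billion) / 0.477 ≈ +$456.1 billion.
Net ΔY = k(ΔG − c·ΔT) = (+$334.568 billion) / 0.477 ≈ +$701 billion.

+$701 billion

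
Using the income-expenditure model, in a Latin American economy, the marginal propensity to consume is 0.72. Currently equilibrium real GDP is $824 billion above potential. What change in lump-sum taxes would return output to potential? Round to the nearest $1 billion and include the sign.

+$320 billion

Spending multiplier = 1/(1 − MPC) = 1/(1 − 0.72) = 1/0.28 ≈ 3.571.
Tax multiplier = −c·k = −0.72/0.28 ≈ −2.571. Need ΔY = −$824 billion, so ΔT = ΔY/(−c·k) = −(−$824 billion) × 0.28 / 0.72 ≈ +$320 billion.
The government should raise lump-sum taxes by $320 billion.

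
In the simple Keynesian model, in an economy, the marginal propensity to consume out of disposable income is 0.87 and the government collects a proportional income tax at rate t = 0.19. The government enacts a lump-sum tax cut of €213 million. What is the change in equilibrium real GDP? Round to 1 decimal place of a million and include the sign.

+€627.5 million

A lump-sum tax change of −€213 million shifts disposable income by +€213 million; first-round consumption changes by −c × ΔT = −0.87 × (−€213 million) = +€185.31 million.
Expenditure multiplier = 1/(1 − c(1−t)) = 1/(1 − 0.87×0.81) = 1/0.2953 ≈ 3.386.
The tax multiplier is −c × k ≈ −2.946, so ΔY = k × (−c·ΔT) = (+€185.31 million) / 0.2953 ≈ +€627.5 million.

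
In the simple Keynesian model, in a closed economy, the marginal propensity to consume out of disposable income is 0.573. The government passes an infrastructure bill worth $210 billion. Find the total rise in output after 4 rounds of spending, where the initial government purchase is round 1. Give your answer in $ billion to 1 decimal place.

$438.8 billion

Round 1 adds ΔG = $210 billion; each later round is MPC = 0.573 times the previous.
After 4 rounds: 210 + 120.33 + 68.94909 + 39.50782857 = ΔG·(1 − c^4)/(1 − c) = 210 × (1 − 0.107799932241)/0.427 ≈ $438.8 billion.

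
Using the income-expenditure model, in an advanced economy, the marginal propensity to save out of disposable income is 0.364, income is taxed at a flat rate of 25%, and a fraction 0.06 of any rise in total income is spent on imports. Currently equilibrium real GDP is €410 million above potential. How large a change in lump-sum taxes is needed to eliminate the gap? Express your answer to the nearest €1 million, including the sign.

+€376 million

MPC = 1 − MPS = 1 − 0.364 = 0.636.
Spending multiplier = 1/(1 − c(1−t) + m) = 1/(1 − 0.636×0.75 + 0.06) = 1/0.583 ≈ 1.715.
Tax multiplier = −c·k = −0.636/0.583 ≈ −1.091. Need ΔY = −€410 million, so ΔT = ΔY/(−c·k) = −(−€410 million) × 0.583 / 0.636 ≈ +€376 million.
The government should raise lump-sum taxes by €376 million.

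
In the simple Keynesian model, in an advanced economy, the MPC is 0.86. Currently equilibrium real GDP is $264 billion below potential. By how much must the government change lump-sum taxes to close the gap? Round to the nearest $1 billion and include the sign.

−$43 billion

Spending multiplier = 1/(1 − MPC) = 1/(1 − 0.86) = 1/0.14 ≈ 7.143.
Tax multiplier = −c·k = −0.86/0.14 ≈ −6.143. Need ΔY = +$264 billion, so ΔT = ΔY/(−c·k) = −(+$264 billion) × 0.14 / 0.86 ≈ −$43 billion.
The government should cut lump-sum taxes by $43 billion.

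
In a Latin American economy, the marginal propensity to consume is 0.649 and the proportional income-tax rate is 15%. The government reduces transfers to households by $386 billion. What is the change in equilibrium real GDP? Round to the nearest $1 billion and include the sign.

The transfer change shifts disposable income by −$386 billion, so first-round consumption changes by c·ΔTR = 0.649 × (−$386 billion) = −$250.514 billion.
Expenditure multiplier = 1/(1 − c(1−t)) = 1/(1 − 0.649×0.85) = 1/0.44835 ≈ 2.23.
The transfer multiplier is c × k ≈ 1.448, so ΔY = k × (c·ΔTR) = (−$250.514 billion) / 0.44835 ≈ −$559 billion.

−$559 billion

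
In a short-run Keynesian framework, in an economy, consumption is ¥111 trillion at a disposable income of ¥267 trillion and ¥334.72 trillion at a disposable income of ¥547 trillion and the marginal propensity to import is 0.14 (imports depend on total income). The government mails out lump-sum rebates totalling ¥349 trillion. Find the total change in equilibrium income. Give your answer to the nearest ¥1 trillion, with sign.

+¥818 trillion

MPC = ΔC/ΔYd = (334.72 − 111)/(547 − 267) = 223.72/280 = 0.799.
A lump-sum tax change of −¥349 trillion shifts disposable income by +¥349 trillion; first-round consumption changes by −c × ΔT = −0.799 × (−¥349 trillion) = +¥278.851 trillion.
Expenditure multiplier = 1/(1 − c + m) = 1/(1 − 0.799 + 0.14) = 1/0.341 ≈ 2.933.
The tax multiplier is −c × k ≈ −2.343, so ΔY = k × (−c·ΔT) = (+¥278.851 trillion) / 0.341 ≈ +¥818 trillion.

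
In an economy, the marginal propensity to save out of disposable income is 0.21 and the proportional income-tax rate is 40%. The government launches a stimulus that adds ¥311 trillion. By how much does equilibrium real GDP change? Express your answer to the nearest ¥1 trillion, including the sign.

MPC = 1 − MPS = 1 − 0.21 = 0.79.
Government-spending multiplier = 1/(1 − c(1−t)) = 1/(1 − 0.79×0.6) = 1/0.526 ≈ 1.901.
ΔY = k × ΔG = (+¥311 trillion) / 0.526 ≈ +¥591 trillion.

+¥591 trillion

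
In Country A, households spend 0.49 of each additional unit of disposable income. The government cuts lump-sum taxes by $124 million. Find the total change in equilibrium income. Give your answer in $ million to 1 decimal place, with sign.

A lump-sum tax change of −$124 million shifts disposable income by +$124 million; first-round consumption changes by −c × ΔT = −0.49 × (−$124 million) = +$60.76 million.
Expenditure multiplier = 1/(1 − MPC) = 1/(1 − 0.49) = 1/0.51 ≈ 1.961.
The tax multiplier is −c × k ≈ −0.961, so ΔY = k × (−c·ΔT) = (+$60.76 million) / 0.51 ≈ +$119.1 million.

+$119.1 million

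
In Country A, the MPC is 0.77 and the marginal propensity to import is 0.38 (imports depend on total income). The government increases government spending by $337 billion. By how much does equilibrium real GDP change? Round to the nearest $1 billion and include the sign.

+$552 billion

Government-spending multiplier = 1/(1 − c + m) = 1/(1 − 0.77 + 0.38) = 1/0.61 ≈ 1.639.
ΔY = k × ΔG = (+$337 billion) / 0.61 ≈ +$552 billion.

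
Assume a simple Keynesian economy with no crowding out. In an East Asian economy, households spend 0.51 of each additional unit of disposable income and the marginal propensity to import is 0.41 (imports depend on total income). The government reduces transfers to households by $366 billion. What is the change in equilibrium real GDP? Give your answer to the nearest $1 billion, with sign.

−$207 billion

The transfer change shifts disposable income by −$366 billion, so first-round consumption changes by c·ΔTR = 0.51 × (−$366 billion) = −$186.66 billion.
Expenditure multiplier = 1/(1 − c + m) = 1/(1 − 0.51 + 0.41) = 1/0.9 ≈ 1.111.
The transfer multiplier is c × k ≈ 0.567, so ΔY = k × (c·ΔTR) = (−$186.66 billion) / 0.9 ≈ −$207 billion.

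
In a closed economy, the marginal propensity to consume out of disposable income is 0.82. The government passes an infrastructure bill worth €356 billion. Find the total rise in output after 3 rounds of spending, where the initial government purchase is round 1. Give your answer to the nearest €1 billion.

Round 1 adds ΔG = €356 billion; each later round is MPC = 0.82 times the previous.
After 3 rounds: 356 + 291.92 + 239.3744 = ΔG·(1 − c^3)/(1 − c) = 356 × (1 − 0.551368)/0.18 ≈ €887 billion.

€887 billion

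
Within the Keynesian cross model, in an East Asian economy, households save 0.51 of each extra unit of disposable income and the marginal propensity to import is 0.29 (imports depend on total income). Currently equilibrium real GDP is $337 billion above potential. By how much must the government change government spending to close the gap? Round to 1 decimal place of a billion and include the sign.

−$269.6 billion

MPC = 1 − MPS = 1 − 0.51 = 0.49.
Spending multiplier = 1/(1 − c + m) = 1/(1 − 0.49 + 0.29) = 1/0.8 = 1.25.
Need ΔY = −$337 billion, so ΔG = ΔY/k = (−$337 billion) × 0.8 = −$269.6 billion.
The government should cut government spending by $269.6 billion.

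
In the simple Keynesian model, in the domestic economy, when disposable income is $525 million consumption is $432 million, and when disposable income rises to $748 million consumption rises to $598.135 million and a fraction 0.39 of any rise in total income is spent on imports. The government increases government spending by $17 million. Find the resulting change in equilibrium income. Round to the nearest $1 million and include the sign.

MPC = ΔC/ΔYd = (598.135 − 432)/(748 − 525) = 166.135/223 = 0.745.
Spending multiplier = 1/(1 − c + m) = 1/(1 − 0.745 + 0.39) = 1/0.645 ≈ 1.55.
ΔY = k × ΔG = (+$17 million) / 0.645 ≈ +$26 million.

+$26 million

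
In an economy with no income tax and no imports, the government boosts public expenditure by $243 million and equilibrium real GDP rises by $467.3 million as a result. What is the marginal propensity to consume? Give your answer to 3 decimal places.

0.480

Implied spending multiplier k = ΔY/ΔG = 467.3/243 ≈ 1.923.
Since k = 1/(1 − MPC), MPC = 1 − 1/k = 1 − ΔG/ΔY = 1 − 243/467.3 ≈ 0.480.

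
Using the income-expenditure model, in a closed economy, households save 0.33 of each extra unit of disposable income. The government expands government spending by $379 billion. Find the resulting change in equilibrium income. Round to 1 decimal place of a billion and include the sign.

+$1,148.5 billion

MPC = 1 − MPS = 1 − 0.33 = 0.67.
Government-spending multiplier = 1/(1 − MPC) = 1/(1 − 0.67) = 1/0.33 ≈ 3.03.
ΔY = k × ΔG = (+$379 billion) / 0.33 ≈ +$1,148.5 billion.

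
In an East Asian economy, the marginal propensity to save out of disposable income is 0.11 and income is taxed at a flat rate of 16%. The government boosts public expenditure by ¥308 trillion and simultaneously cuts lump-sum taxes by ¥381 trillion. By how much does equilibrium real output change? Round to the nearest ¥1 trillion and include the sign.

MPC = 1 − MPS = 1 − 0.11 = 0.89.
Expenditure multiplier = 1/(1 − c(1−t)) = 1/(1 − 0.89×0.84) = 1/0.2524 ≈ 3.962.
ΔG contributes k·ΔG = (+¥308 trillion) / 0.2524 ≈ +¥1,220.3 trillion.
ΔT of −¥381 trillion changes first-round spending by −c·ΔT = +¥339.09 trillion, contributing k·(−c·ΔT) = (+¥339.09 trillion) / 0.2524 ≈ +¥1,343.5 trillion.
Net ΔY = k(ΔG − c·ΔT) = (+¥647.09 trillion) / 0.2524 ≈ +¥2,564 trillion.

+¥2,564 trillion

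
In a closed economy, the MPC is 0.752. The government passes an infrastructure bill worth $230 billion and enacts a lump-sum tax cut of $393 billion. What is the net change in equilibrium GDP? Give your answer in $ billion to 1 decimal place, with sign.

Expenditure multiplier = 1/(1 − MPC) = 1/(1 − 0.752) = 1/0.248 ≈ 4.032.
ΔG contributes k·ΔG = (+$230 billion) / 0.248 ≈ +$927.4 billion.
ΔT of −$393 billion changes first-round spending by −c·ΔT = +$295.536 billion, contributing k·(−c·ΔT) = (+$295.536 billion) / 0.248 ≈ +$1,191.7 billion.
Net ΔY = k(ΔG − c·ΔT) = (+$525.536 billion) / 0.248 ≈ +$2,119.1 billion.

+$2,119.1 billion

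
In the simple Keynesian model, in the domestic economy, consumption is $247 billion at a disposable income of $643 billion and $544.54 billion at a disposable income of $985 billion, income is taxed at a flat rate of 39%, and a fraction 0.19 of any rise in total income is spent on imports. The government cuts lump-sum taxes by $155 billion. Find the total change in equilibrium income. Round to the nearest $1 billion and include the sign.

MPC = ΔC/ΔYd = (544.54 − 247)/(985 − 643) = 297.54/342 = 0.87.
A lump-sum tax change of −$155 billion shifts disposable income by +$155 billion; first-round consumption changes by −c × ΔT = −0.87 × (−$155 billion) = +$134.85 billion.
Expenditure multiplier = 1/(1 − c(1−t) + m) = 1/(1 − 0.87×0.61 + 0.19) = 1/0.6593 ≈ 1.517.
The tax multiplier is −c × k ≈ −1.32, so ΔY = k × (−c·ΔT) = (+$134.85 billion) / 0.6593 ≈ +$205 billion.

+$205 billion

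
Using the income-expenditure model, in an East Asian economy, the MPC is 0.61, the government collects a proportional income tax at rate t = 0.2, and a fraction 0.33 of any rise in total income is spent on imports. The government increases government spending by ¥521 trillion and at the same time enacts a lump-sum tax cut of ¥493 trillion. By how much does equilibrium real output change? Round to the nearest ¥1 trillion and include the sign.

+¥976 trillion

Expenditure multiplier = 1/(1 − c(1−t) + m) = 1/(1 − 0.61×0.8 + 0.33) = 1/0.842 ≈ 1.188.
ΔG contributes k·ΔG = (+¥521 trillion) / 0.842 ≈ +¥618.8 trillion.
ΔT of −¥493 trillion changes first-round spending by −c·ΔT = +¥300.73 trillion, contributing k·(−c·ΔT) = (+¥300.73 trillion) / 0.842 ≈ +¥357.2 trillion.
Net ΔY = k(ΔG − c·ΔT) = (+¥821.73 trillion) / 0.842 ≈ +¥976 trillion.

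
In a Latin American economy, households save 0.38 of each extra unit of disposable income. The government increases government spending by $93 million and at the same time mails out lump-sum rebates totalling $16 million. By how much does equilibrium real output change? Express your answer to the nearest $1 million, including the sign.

MPC = 1 − MPS = 1 − 0.38 = 0.62.
Expenditure multiplier = 1/(1 − MPC) = 1/(1 − 0.62) = 1/0.38 ≈ 2.632.
ΔG contributes k·ΔG = (+$93 million) / 0.38 ≈ +$244.7 million.
ΔT of −$16 million changes first-round spending by −c·ΔT = +$9.92 million, contributing k·(−c·ΔT) = (+$9.92 million) / 0.38 ≈ +$26.1 million.
Net ΔY = k(ΔG − c·ΔT) = (+$102.92 million) / 0.38 ≈ +$271 million.

+$271 million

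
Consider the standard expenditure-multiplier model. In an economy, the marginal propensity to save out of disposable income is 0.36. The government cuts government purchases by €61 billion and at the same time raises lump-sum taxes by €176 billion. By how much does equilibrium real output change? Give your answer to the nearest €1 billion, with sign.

MPC = 1 − MPS = 1 − 0.36 = 0.64.
Expenditure multiplier = 1/(1 − MPC) = 1/(1 − 0.64) = 1/0.36 ≈ 2.778.
ΔG contributes k·ΔG = (−€61 billion) / 0.36 ≈ −€169.4 billion.
ΔT of +€176 billion changes first-round spending by −c·ΔT = −€112.64 billion, contributing k·(−c·ΔT) = (−€112.64 billion) / 0.36 ≈ −€312.9 billion.
Net ΔY = k(ΔG − c·ΔT) = (−€173.64 billion) / 0.36 ≈ −€482 billion.

−€482 billion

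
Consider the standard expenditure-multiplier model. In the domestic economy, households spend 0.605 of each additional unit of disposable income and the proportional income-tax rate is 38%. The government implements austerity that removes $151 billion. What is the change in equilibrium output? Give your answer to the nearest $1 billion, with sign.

−$242 billion

Government-spending multiplier = 1/(1 − c(1−t)) = 1/(1 − 0.605×0.62) = 1/0.6249 ≈ 1.6.
ΔY = k × ΔG = (−$151 billion) / 0.6249 ≈ −$242 billion.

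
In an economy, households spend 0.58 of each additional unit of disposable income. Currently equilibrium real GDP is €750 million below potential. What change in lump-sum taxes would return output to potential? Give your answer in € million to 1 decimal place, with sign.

−€543.1 million

Spending multiplier = 1/(1 − MPC) = 1/(1 − 0.58) = 1/0.42 ≈ 2.381.
Tax multiplier = −c·k = −0.58/0.42 ≈ −1.381. Need ΔY = +€750 million, so ΔT = ΔY/(−c·k) = −(+€750 million) × 0.42 / 0.58 ≈ −€543.1 million.
The government should cut lump-sum taxes by €543.1 million.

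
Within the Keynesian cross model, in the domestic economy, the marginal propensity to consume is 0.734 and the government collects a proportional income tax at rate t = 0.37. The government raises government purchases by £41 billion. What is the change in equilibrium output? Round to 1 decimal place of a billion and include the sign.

+£76.3 billion

Spending multiplier = 1/(1 − c(1−t)) = 1/(1 − 0.734×0.63) = 1/0.53758 ≈ 1.86.
ΔY = k × ΔG = (+£41 billion) / 0.53758 ≈ +£76.3 billion.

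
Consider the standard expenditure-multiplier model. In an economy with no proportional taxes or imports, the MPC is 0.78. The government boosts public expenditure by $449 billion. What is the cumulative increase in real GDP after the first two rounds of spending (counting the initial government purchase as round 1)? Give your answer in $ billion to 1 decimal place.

$799.2 billion

Round 1 adds ΔG = $449 billion; each later round is MPC = 0.78 times the previous.
After 2 rounds: 449 + 350.22 = ΔG·(1 − c^2)/(1 − c) = 449 × (1 − 0.6084)/0.22 ≈ $799.2 billion.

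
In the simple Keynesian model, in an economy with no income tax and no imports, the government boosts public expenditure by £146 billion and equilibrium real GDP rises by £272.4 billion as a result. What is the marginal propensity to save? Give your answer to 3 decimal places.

Implied spending multiplier k = ΔY/ΔG = 272.4/146 ≈ 1.8658.
Since k = 1/(1 − MPC), MPC = 1 − 1/k = 1 − ΔG/ΔY = 1 − 146/272.4 ≈ 0.464.
MPS = 1 − MPC = 0.536.

0.536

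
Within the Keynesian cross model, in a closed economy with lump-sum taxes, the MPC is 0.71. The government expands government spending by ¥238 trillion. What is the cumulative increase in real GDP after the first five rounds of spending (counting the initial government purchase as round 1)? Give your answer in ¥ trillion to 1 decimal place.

Round 1 adds ΔG = ¥238 trillion; each later round is MPC = 0.71 times the previous.
After 5 rounds: 238 + 168.98 + 119.9758 + 85.182818 + 60.47980078 = ΔG·(1 − c^5)/(1 − c) = 238 × (1 − 0.1804229351)/0.29 ≈ ¥672.6 trillion.

¥672.6 trillion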